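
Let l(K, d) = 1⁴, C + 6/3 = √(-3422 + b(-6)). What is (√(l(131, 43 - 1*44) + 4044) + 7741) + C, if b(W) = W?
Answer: 7739 + √4045 + 2*I*√857 ≈ 7802.6 + 58.549*I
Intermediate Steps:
C = -2 + 2*I*√857 (C = -2 + √(-3422 - 6) = -2 + √(-3428) = -2 + 2*I*√857 ≈ -2.0 + 58.549*I)
l(K, d) = 1
(√(l(131, 43 - 1*44) + 4044) + 7741) + C = (√(1 + 4044) + 7741) + (-2 + 2*I*√857) = (√4045 + 7741) + (-2 + 2*I*√857) = (7741 + √4045) + (-2 + 2*I*√857) = 7739 + √4045 + 2*I*√857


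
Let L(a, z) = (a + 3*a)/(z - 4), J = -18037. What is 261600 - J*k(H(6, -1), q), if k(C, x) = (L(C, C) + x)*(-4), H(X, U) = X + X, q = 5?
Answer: -532028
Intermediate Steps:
H(X, U) = 2*X
L(a, z) = 4*a/(-4 + z) (L(a, z) = (4*a)/(-4 + z) = 4*a/(-4 + z))
k(C, x) = -4*x - 16*C/(-4 + C) (k(C, x) = (4*C/(-4 + C) + x)*(-4) = (x + 4*C/(-4 + C))*(-4) = -4*x - 16*C/(-4 + C))
261600 - J*k(H(6, -1), q) = 261600 - (-18037)*4*(-8*6 - 1*5*(-4 + 2*6))/(-4 + 2*6) = 261600 - (-18037)*4*(-4*12 - 1*5*(-4 + 12))/(-4 + 12) = 261600 - (-18037)*4*(-48 - 1*5*8)/8 = 261600 - (-18037)*4*(1/8)*(-48 - 40) = 261600 - (-18037)*4*(1/8)*(-88) = 261600 - (-18037)*(-44) = 261600 - 1*793628 = 261600 - 793628 = -532028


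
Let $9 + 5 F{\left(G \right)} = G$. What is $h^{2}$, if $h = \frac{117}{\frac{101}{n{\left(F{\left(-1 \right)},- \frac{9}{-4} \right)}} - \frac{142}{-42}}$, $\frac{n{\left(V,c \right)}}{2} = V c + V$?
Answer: $\frac{1020227481}{1435204} \approx 710.86$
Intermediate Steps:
$F{\left(G \right)} = - \frac{9}{5} + \frac{G}{5}$
$n{\left(V,c \right)} = 2 V + 2 V c$ ($n{\left(V,c \right)} = 2 \left(V c + V\right) = 2 \left(V + V c\right) = 2 V + 2 V c$)
$h = - \frac{31941}{1198}$ ($h = \frac{117}{\frac{101}{2 \left(- \frac{9}{5} + \frac{1}{5} \left(-1\right)\right) \left(1 - \frac{9}{-4}\right)} - \frac{142}{-42}} = \frac{117}{\frac{101}{2 \left(- \frac{9}{5} - \frac{1}{5}\right) \left(1 - - \frac{9}{4}\right)} - - \frac{71}{21}} = \frac{117}{\frac{101}{2 \left(-2\right) \left(1 + \frac{9}{4}\right)} + \frac{71}{21}} = \frac{117}{\frac{101}{2 \left(-2\right) \frac{13}{4}} + \frac{71}{21}} = \frac{117}{\frac{101}{-13} + \frac{71}{21}} = \frac{117}{101 \left(- \frac{1}{13}\right) + \frac{71}{21}} = \frac{117}{- \frac{101}{13} + \frac{71}{21}} = \frac{117}{- \frac{1198}{273}} = 117 \left(- \frac{273}{1198}\right) = - \frac{31941}{1198} \approx -26.662$)
$h^{2} = \left(- \frac{31941}{1198}\right)^{2} = \frac{1020227481}{1435204}$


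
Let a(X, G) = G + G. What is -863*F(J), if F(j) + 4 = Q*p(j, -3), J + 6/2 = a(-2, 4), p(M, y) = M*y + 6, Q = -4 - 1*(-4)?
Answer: 3452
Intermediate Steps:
Q = 0 (Q = -4 + 4 = 0)
a(X, G) = 2*G
p(M, y) = 6 + M*y
J = 5 (J = -3 + 2*4 = -3 + 8 = 5)
F(j) = -4 (F(j) = -4 + 0*(6 + j*(-3)) = -4 + 0*(6 - 3*j) = -4 + 0 = -4)
-863*F(J) = -863*(-4) = 3452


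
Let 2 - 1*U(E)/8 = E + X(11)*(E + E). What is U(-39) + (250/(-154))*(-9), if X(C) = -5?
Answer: -213859/77 ≈ -2777.4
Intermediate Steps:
U(E) = 16 + 72*E (U(E) = 16 - 8*(E - 5*(E + E)) = 16 - 8*(E - 10*E) = 16 - (-72)*E = 16 + 72*E)
U(-39) + (250/(-154))*(-9) = (16 + 72*(-39)) + (250/(-154))*(-9) = (16 - 2808) + (250*(-1/154))*(-9) = -2792 - 125/77*(-9) = -2792 + 1125/77 = -213859/77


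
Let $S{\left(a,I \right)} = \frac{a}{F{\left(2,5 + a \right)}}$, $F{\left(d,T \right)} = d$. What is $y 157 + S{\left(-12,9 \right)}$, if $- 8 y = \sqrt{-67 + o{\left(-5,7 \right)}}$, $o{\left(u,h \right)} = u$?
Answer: $-6 - \frac{471 i \sqrt{2}}{4} \approx -6.0 - 166.52 i$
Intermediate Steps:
$y = - \frac{3 i \sqrt{2}}{4}$ ($y = - \frac{\sqrt{-67 - 5}}{8} = - \frac{\sqrt{-72}}{8} = - \frac{6 i \sqrt{2}}{8} = - \frac{3 i \sqrt{2}}{4} \approx - 1.0607 i$)
$S{\left(a,I \right)} = \frac{a}{2}$
$y 157 + S{\left(-12,9 \right)} = - \frac{3 i \sqrt{2}}{4} \cdot 157 + \frac{1}{2} \left(-12\right) = - \frac{471 i \sqrt{2}}{4} - 6 = -6 - \frac{471 i \sqrt{2}}{4}$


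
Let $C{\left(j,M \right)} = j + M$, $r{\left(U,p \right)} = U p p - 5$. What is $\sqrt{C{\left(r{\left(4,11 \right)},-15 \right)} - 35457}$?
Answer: $i \sqrt{34993} \approx 187.06 i$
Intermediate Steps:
$r{\left(U,p \right)} = -5 + U p^{2}$ ($r{\left(U,p \right)} = U p^{2} - 5 = -5 + U p^{2}$)
$C{\left(j,M \right)} = M + j$
$\sqrt{C{\left(r{\left(4,11 \right)},-15 \right)} - 35457} = \sqrt{\left(-15 - \left(5 - 4 \cdot 11^{2}\right)\right) - 35457} = \sqrt{\left(-15 + \left(-5 + 4 \cdot 121\right)\right) - 35457} = \sqrt{\left(-15 + \left(-5 + 484\right)\right) - 35457} = \sqrt{\left(-15 + 479\right) - 35457} = \sqrt{464 - 35457} = \sqrt{-34993} = i \sqrt{34993}$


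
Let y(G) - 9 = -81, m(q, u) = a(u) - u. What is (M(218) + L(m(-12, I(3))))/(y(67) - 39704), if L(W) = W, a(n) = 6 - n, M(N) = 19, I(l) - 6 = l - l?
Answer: -13/39776 ≈ -0.00032683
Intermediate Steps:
I(l) = 6 (I(l) = 6 + (l - l) = 6 + 0 = 6)
m(q, u) = 6 - 2*u (m(q, u) = (6 - u) - u = 6 - 2*u)
y(G) = -72 (y(G) = 9 - 81 = -72)
(M(218) + L(m(-12, I(3))))/(y(67) - 39704) = (19 + (6 - 2*6))/(-72 - 39704) = (19 + (6 - 12))/(-39776) = (19 - 6)*(-1/39776) = 13*(-1/39776) = -13/39776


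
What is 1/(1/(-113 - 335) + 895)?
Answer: 448/400959 ≈ 0.0011173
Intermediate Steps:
1/(1/(-113 - 335) + 895) = 1/(1/(-448) + 895) = 1/(-1/448 + 895) = 1/(400959/448) = 448/400959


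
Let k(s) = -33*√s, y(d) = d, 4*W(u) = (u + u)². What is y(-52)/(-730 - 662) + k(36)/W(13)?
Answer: -66707/58812 ≈ -1.1342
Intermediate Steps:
W(u) = u² (W(u) = (u + u)²/4 = (2*u)²/4 = (4*u²)/4 = u²)
y(-52)/(-730 - 662) + k(36)/W(13) = -52/(-730 - 662) + (-33*√36)/(13²) = -52/(-1392) - 33*6/169 = -52*(-1/1392) - 198*1/169 = 13/348 - 198/169 = -66707/58812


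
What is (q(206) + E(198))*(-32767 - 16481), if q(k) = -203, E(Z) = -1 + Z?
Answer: 295488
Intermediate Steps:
(q(206) + E(198))*(-32767 - 16481) = (-203 + (-1 + 198))*(-32767 - 16481) = (-203 + 197)*(-49248) = -6*(-49248) = 295488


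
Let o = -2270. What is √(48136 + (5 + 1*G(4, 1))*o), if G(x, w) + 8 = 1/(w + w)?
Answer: 3*√5979 ≈ 231.97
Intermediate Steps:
G(x, w) = -8 + 1/(2*w) (G(x, w) = -8 + 1/(w + w) = -8 + 1/(2*w))
√(48136 + (5 + 1*G(4, 1))*o) = √(48136 + (5 + 1*(-8 + (½)/1))*(-2270)) = √(48136 + (5 + 1*(-8 + (½)*1))*(-2270)) = √(48136 + (5 + 1*(-8 + ½))*(-2270)) = √(48136 + (5 + 1*(-15/2))*(-2270)) = √(48136 + (5 - 15/2)*(-2270)) = √(48136 - 5/2*(-2270)) = √(48136 + 5675) = √53811 = 3*√5979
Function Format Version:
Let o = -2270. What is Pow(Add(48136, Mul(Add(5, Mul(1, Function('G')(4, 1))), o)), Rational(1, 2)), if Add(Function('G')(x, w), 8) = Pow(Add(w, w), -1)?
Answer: Mul(3, Pow(5979, Rational(1, 2))) ≈ 231.97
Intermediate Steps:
Function('G')(x, w) = Add(-8, Mul(Rational(1, 2), Pow(w, -1))) (Function('G')(x, w) = Add(-8, Pow(Add(w, w), -1)) = Add(-8, Pow(Mul(2, w), -1)) = Add(-8, Mul(Rational(1, 2), Pow(w, -1))))
Pow(Add(48136, Mul(Add(5, Mul(1, Function('G')(4, 1))), o)), Rational(1, 2)) = Pow(Add(48136, Mul(Add(5, Mul(1, Add(-8, Mul(Rational(1, 2), Pow(1, -1))))), -2270)), Rational(1, 2)) = Pow(Add(48136, Mul(Add(5, Mul(1, Add(-8, Mul(Rational(1, 2), 1)))), -2270)), Rational(1, 2)) = Pow(Add(48136, Mul(Add(5, Mul(1, Add(-8, Rational(1, 2)))), -2270)), Rational(1, 2)) = Pow(Add(48136, Mul(Add(5, Mul(1, Rational(-15, 2))), -2270)), Rational(1, 2)) = Pow(Add(48136, Mul(Add(5, Rational(-15, 2)), -2270)), Rational(1, 2)) = Pow(Add(48136, Mul(Rational(-5, 2), -2270)), Rational(1, 2)) = Pow(Add(48136, 5675), Rational(1, 2)) = Pow(53811, Rational(1, 2)) = Mul(3, Pow(5979, Rational(1, 2)))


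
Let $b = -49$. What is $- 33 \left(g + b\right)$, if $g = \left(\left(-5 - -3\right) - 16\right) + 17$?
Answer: $1650$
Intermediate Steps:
$g = -1$ ($g = \left(\left(-5 + 3\right) - 16\right) + 17 = \left(-2 - 16\right) + 17 = -18 + 17 = -1$)
$- 33 \left(g + b\right) = - 33 \left(-1 - 49\right) = \left(-33\right) \left(-50\right) = 1650$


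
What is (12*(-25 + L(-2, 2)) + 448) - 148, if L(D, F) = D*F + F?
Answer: -24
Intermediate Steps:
L(D, F) = F + D*F
(12*(-25 + L(-2, 2)) + 448) - 148 = (12*(-25 + 2*(1 - 2)) + 448) - 148 = (12*(-25 + 2*(-1)) + 448) - 148 = (12*(-25 - 2) + 448) - 148 = (12*(-27) + 448) - 148 = (-324 + 448) - 148 = 124 - 148 = -24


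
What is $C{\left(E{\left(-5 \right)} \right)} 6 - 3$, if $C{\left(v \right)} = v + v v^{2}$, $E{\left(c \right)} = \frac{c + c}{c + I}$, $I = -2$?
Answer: $\frac{7911}{343} \approx 23.064$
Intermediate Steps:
$E{\left(c \right)} = \frac{2 c}{-2 + c}$ ($E{\left(c \right)} = \frac{c + c}{c - 2} = \frac{2 c}{-2 + c}$)
$C{\left(v \right)} = v + v^{3}$
$C{\left(E{\left(-5 \right)} \right)} 6 - 3 = \left(2 \left(-5\right) \frac{1}{-2 - 5} + \left(2 \left(-5\right) \frac{1}{-2 - 5}\right)^{3}\right) 6 - 3 = \left(2 \left(-5\right) \frac{1}{-7} + \left(2 \left(-5\right) \frac{1}{-7}\right)^{3}\right) 6 - 3 = \left(2 \left(-5\right) \left(- \frac{1}{7}\right) + \left(2 \left(-5\right) \left(- \frac{1}{7}\right)\right)^{3}\right) 6 - 3 = \left(\frac{10}{7} + \left(\frac{10}{7}\right)^{3}\right) 6 - 3 = \left(\frac{10}{7} + \frac{1000}{343}\right) 6 - 3 = \frac{1490}{343} \cdot 6 - 3 = \frac{8940}{343} - 3 = \frac{7911}{343}$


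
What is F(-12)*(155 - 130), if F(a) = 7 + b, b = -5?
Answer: 50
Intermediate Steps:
F(a) = 2 (F(a) = 7 - 5 = 2)
F(-12)*(155 - 130) = 2*(155 - 130) = 2*25 = 50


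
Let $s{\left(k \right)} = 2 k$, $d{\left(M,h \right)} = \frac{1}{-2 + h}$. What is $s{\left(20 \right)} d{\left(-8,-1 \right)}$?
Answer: $- \frac{40}{3} \approx -13.333$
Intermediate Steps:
$s{\left(20 \right)} d{\left(-8,-1 \right)} = \frac{2 \cdot 20}{-2 - 1} = \frac{40}{-3} = 40 \left(- \frac{1}{3}\right) = - \frac{40}{3}$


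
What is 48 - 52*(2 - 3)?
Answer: 100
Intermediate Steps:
48 - 52*(2 - 3) = 48 - 52*(-1) = 48 - 13*(-4) = 48 + 52 = 100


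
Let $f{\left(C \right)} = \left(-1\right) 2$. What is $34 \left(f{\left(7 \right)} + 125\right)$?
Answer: $4182$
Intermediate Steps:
$f{\left(C \right)} = -2$
$34 \left(f{\left(7 \right)} + 125\right) = 34 \left(-2 + 125\right) = 34 \cdot 123 = 4182$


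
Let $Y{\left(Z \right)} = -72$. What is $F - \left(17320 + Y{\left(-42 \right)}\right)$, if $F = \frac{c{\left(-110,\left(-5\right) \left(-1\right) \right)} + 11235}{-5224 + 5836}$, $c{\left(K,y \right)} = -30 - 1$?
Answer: $- \frac{2636143}{153} \approx -17230.0$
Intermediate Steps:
$c{\left(K,y \right)} = -31$
$F = \frac{2801}{153}$ ($F = \frac{-31 + 11235}{-5224 + 5836} = \frac{11204}{612} = 11204 \cdot \frac{1}{612} = \frac{2801}{153} \approx 18.307$)
$F - \left(17320 + Y{\left(-42 \right)}\right) = \frac{2801}{153} - 17248 = - \frac{2636143}{153}$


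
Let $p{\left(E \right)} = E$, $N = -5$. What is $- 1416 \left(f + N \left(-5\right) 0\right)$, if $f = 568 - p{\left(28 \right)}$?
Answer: $-764640$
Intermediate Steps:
$f = 540$ ($f = 568 - 28 = 540$)
$- 1416 \left(f + N \left(-5\right) 0\right) = - 1416 \left(540 + \left(-5\right) \left(-5\right) 0\right) = - 1416 \left(540 + 25 \cdot 0\right) = - 1416 \left(540 + 0\right) = \left(-1416\right) 540 = -764640$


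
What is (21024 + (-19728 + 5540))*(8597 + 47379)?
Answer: 382651936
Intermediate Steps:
(21024 + (-19728 + 5540))*(8597 + 47379) = (21024 - 14188)*55976 = 6836*55976 = 382651936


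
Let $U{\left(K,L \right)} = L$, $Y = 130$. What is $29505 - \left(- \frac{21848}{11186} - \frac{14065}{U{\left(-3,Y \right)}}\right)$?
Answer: $\frac{4306575223}{145418} \approx 29615.0$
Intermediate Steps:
$29505 - \left(- \frac{21848}{11186} - \frac{14065}{U{\left(-3,Y \right)}}\right) = 29505 - \left(- \frac{21848}{11186} - \frac{14065}{130}\right) = 29505 - \left(\left(-21848\right) \frac{1}{11186} - \frac{2813}{26}\right) = 29505 - \left(- \frac{10924}{5593} - \frac{2813}{26}\right) = 29505 - - \frac{16017133}{145418} = 29505 + \frac{16017133}{145418} = \frac{4306575223}{145418}$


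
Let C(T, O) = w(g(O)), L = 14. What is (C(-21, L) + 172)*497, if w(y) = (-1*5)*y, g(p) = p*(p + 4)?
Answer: -540736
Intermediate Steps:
g(p) = p*(4 + p)
w(y) = -5*y
C(T, O) = -5*O*(4 + O)
(C(-21, L) + 172)*497 = (-5*14*(4 + 14) + 172)*497 = (-5*14*18 + 172)*497 = (-1260 + 172)*497 = -1088*497 = -540736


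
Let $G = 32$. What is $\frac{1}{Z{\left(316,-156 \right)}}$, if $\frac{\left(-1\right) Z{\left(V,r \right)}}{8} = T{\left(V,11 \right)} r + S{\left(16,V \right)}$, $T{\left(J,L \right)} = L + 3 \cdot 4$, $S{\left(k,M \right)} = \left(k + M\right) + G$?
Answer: $\frac{1}{25792} \approx 3.8772 \cdot 10^{-5}$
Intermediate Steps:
$S{\left(k,M \right)} = 32 + M + k$ ($S{\left(k,M \right)} = \left(k + M\right) + 32 = \left(M + k\right) + 32 = 32 + M + k$)
$T{\left(J,L \right)} = 12 + L$ ($T{\left(J,L \right)} = L + 12 = 12 + L$)
$Z{\left(V,r \right)} = -384 - 184 r - 8 V$ ($Z{\left(V,r \right)} = - 8 \left(\left(12 + 11\right) r + \left(32 + V + 16\right)\right) = - 8 \left(23 r + \left(48 + V\right)\right) = - 8 \left(48 + V + 23 r\right) = -384 - 184 r - 8 V$)
$\frac{1}{Z{\left(316,-156 \right)}} = \frac{1}{-384 - -28704 - 2528} = \frac{1}{-384 + 28704 - 2528} = \frac{1}{25792}$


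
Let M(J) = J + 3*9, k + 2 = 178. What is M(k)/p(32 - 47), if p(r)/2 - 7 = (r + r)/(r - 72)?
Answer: 5887/426 ≈ 13.819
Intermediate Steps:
k = 176 (k = -2 + 178 = 176)
p(r) = 14 + 4*r/(-72 + r) (p(r) = 14 + 2*((r + r)/(r - 72)) = 14 + 2*((2*r)/(-72 + r)) = 14 + 2*(2*r/(-72 + r)) = 14 + 4*r/(-72 + r))
M(J) = 27 + J (M(J) = J + 27 = 27 + J)
M(k)/p(32 - 47) = (27 + 176)/((18*(-56 + (32 - 47))/(-72 + (32 - 47)))) = 203/((18*(-56 - 15)/(-72 - 15))) = 203/((18*(-71)/(-87))) = 203/((18*(-1/87)*(-71))) = 203/(426/29) = 203*(29/426) = 5887/426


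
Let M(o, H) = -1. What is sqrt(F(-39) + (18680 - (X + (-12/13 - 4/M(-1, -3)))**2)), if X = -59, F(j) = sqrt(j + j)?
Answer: sqrt(2628391 + 169*I*sqrt(78))/13 ≈ 124.71 + 0.035409*I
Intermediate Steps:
F(j) = sqrt(2)*sqrt(j) (F(j) = sqrt(2*j) = sqrt(2)*sqrt(j))
sqrt(F(-39) + (18680 - (X + (-12/13 - 4/M(-1, -3)))**2)) = sqrt(sqrt(2)*sqrt(-39) + (18680 - (-59 + (-12/13 - 4/(-1)))**2)) = sqrt(sqrt(2)*(I*sqrt(39)) + (18680 - (-59 + (-12*1/13 - 4*(-1)))**2)) = sqrt(I*sqrt(78) + (18680 - (-59 + (-12/13 + 4))**2)) = sqrt(I*sqrt(78) + (18680 - (-59 + 40/13)**2)) = sqrt(I*sqrt(78) + (18680 - (-727/13)**2)) = sqrt(I*sqrt(78) + (18680 - 1*528529/169)) = sqrt(I*sqrt(78) + (18680 - 528529/169)) = sqrt(I*sqrt(78) + 2628391/169) = sqrt(2628391/169 + I*sqrt(78))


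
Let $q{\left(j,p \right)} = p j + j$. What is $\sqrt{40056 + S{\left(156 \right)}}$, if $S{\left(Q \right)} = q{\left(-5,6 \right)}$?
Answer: $\sqrt{40021} \approx 200.05$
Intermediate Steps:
$q{\left(j,p \right)} = j + j p$ ($q{\left(j,p \right)} = j p + j = j + j p$)
$S{\left(Q \right)} = -35$ ($S{\left(Q \right)} = - 5 \left(1 + 6\right) = \left(-5\right) 7 = -35$)
$\sqrt{40056 + S{\left(156 \right)}} = \sqrt{40056 - 35} = \sqrt{40021}$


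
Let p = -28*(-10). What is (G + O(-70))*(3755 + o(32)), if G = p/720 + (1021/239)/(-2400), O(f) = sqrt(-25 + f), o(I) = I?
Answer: 2522660819/1720800 + 3787*I*sqrt(95) ≈ 1466.0 + 36911.0*I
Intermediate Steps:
p = 280
G = 666137/1720800 (G = 280/720 + (1021/239)/(-2400) = 280*(1/720) + (1021*(1/239))*(-1/2400) = 7/18 + (1021/239)*(-1/2400) = 7/18 - 1021/573600 = 666137/1720800 ≈ 0.38711)
(G + O(-70))*(3755 + o(32)) = (666137/1720800 + sqrt(-25 - 70))*(3755 + 32) = (666137/1720800 + sqrt(-95))*3787 = (666137/1720800 + I*sqrt(95))*3787 = 2522660819/1720800 + 3787*I*sqrt(95)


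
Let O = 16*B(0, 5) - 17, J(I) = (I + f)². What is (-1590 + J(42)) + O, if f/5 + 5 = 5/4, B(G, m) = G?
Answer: -17063/16 ≈ -1066.4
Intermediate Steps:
f = -75/4 (f = -25 + 5*(5/4) = -25 + 25/4 = -75/4 ≈ -18.750)
J(I) = (-75/4 + I)² (J(I) = (I - 75/4)² = (-75/4 + I)²)
O = -17 (O = 16*0 - 17 = 0 - 17 = -17)
(-1590 + J(42)) + O = (-1590 + (-75 + 4*42)²/16) - 17 = (-1590 + (-75 + 168)²/16) - 17 = (-1590 + (1/16)*93²) - 17 = (-1590 + (1/16)*8649) - 17 = (-1590 + 8649/16) - 17 = -16791/16 - 17 = -17063/16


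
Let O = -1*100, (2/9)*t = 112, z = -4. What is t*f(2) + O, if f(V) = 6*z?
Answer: -12196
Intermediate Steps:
t = 504 (t = (9/2)*112 = 504)
O = -100
f(V) = -24 (f(V) = 6*(-4) = -24)
t*f(2) + O = 504*(-24) - 100 = -12096 - 100 = -12196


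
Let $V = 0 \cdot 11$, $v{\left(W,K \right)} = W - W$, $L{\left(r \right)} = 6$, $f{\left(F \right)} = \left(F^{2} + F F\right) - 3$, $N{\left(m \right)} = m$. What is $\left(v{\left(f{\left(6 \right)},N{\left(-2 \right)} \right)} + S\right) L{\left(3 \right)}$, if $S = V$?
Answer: $0$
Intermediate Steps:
$f{\left(F \right)} = -3 + 2 F^{2}$ ($f{\left(F \right)} = \left(F^{2} + F^{2}\right) - 3 = 2 F^{2} - 3 = -3 + 2 F^{2}$)
$v{\left(W,K \right)} = 0$
$V = 0$
$S = 0$
$\left(v{\left(f{\left(6 \right)},N{\left(-2 \right)} \right)} + S\right) L{\left(3 \right)} = \left(0 + 0\right) 6 = 0 \cdot 6 = 0$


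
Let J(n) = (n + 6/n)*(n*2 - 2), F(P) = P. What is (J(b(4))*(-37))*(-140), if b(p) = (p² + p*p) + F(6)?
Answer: 277907000/19 ≈ 1.4627e+7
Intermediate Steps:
b(p) = 6 + 2*p² (b(p) = (p² + p*p) + 6 = (p² + p²) + 6 = 2*p² + 6 = 6 + 2*p²)
J(n) = (-2 + 2*n)*(n + 6/n) (J(n) = (n + 6/n)*(2*n - 2) = (n + 6/n)*(-2 + 2*n) = (-2 + 2*n)*(n + 6/n))
(J(b(4))*(-37))*(-140) = ((2*(-6 + (6 + 2*4²)*(6 + (6 + 2*4²)² - (6 + 2*4²)))/(6 + 2*4²))*(-37))*(-140) = ((2*(-6 + (6 + 2*16)*(6 + (6 + 2*16)² - (6 + 2*16)))/(6 + 2*16))*(-37))*(-140) = ((2*(-6 + (6 + 32)*(6 + (6 + 32)² - (6 + 32)))/(6 + 32))*(-37))*(-140) = ((2*(-6 + 38*(6 + 38² - 1*38))/38)*(-37))*(-140) = ((2*(1/38)*(-6 + 38*(6 + 1444 - 38)))*(-37))*(-140) = ((2*(1/38)*(-6 + 38*1412))*(-37))*(-140) = ((2*(1/38)*(-6 + 53656))*(-37))*(-140) = ((2*(1/38)*53650)*(-37))*(-140) = ((53650/19)*(-37))*(-140) = -1985050/19*(-140) = 277907000/19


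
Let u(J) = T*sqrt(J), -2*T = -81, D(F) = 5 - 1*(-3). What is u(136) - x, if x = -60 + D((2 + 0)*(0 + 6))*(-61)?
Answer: 548 + 81*sqrt(34) ≈ 1020.3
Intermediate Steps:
D(F) = 8 (D(F) = 5 + 3 = 8)
T = 81/2 (T = -1/2*(-81) = 81/2 ≈ 40.500)
u(J) = 81*sqrt(J)/2
x = -548 (x = -60 + 8*(-61) = -60 - 488 = -548)
u(136) - x = 81*sqrt(136)/2 - 1*(-548) = 81*(2*sqrt(34))/2 + 548 = 81*sqrt(34) + 548 = 548 + 81*sqrt(34)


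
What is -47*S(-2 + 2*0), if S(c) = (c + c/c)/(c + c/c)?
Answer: -47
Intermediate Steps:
S(c) = 1 (S(c) = (c + 1)/(c + 1) = (1 + c)/(1 + c) = 1)
-47*S(-2 + 2*0) = -47*1 = -47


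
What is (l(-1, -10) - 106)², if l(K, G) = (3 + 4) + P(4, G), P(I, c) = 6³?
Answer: 13689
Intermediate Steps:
P(I, c) = 216
l(K, G) = 223 (l(K, G) = (3 + 4) + 216 = 7 + 216 = 223)
(l(-1, -10) - 106)² = (223 - 106)² = 117² = 13689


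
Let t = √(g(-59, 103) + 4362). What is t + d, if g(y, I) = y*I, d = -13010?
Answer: -13010 + 7*I*√35 ≈ -13010.0 + 41.413*I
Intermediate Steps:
g(y, I) = I*y
t = 7*I*√35 (t = √(103*(-59) + 4362) = √(-6077 + 4362) = √(-1715) = 7*I*√35 ≈ 41.413*I)
t + d = 7*I*√35 - 13010 = -13010 + 7*I*√35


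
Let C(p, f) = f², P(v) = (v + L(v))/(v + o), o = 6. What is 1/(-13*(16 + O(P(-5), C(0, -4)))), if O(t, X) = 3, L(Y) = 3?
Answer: -1/247 ≈ -0.0040486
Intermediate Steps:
P(v) = (3 + v)/(6 + v) (P(v) = (v + 3)/(v + 6) = (3 + v)/(6 + v))
1/(-13*(16 + O(P(-5), C(0, -4)))) = 1/(-13*(16 + 3)) = 1/(-13*19) = 1/(-247) = -1/247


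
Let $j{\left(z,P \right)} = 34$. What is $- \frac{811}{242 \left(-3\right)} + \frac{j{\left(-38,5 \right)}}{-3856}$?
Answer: $\frac{775633}{699864} \approx 1.1083$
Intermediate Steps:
$- \frac{811}{242 \left(-3\right)} + \frac{j{\left(-38,5 \right)}}{-3856} = - \frac{811}{242 \left(-3\right)} + \frac{34}{-3856} = - \frac{811}{-726} + 34 \left(- \frac{1}{3856}\right) = \left(-811\right) \left(- \frac{1}{726}\right) - \frac{17}{1928} = \frac{811}{726} - \frac{17}{1928} = \frac{775633}{699864}$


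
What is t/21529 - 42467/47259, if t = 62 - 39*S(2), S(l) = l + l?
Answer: -918714389/1017439011 ≈ -0.90297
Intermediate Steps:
S(l) = 2*l
t = -94 (t = 62 - 78*2 = 62 - 39*4 = 62 - 156 = -94)
t/21529 - 42467/47259 = -94/21529 - 42467/47259 = -918714389/1017439011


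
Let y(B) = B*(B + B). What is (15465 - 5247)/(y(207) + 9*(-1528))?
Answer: 1703/11991 ≈ 0.14202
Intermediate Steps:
y(B) = 2*B² (y(B) = B*(2*B) = 2*B²)
(15465 - 5247)/(y(207) + 9*(-1528)) = (15465 - 5247)/(2*207² + 9*(-1528)) = 10218/(2*42849 - 13752) = 10218/(85698 - 13752) = 10218/71946 = 10218*(1/71946) = 1703/11991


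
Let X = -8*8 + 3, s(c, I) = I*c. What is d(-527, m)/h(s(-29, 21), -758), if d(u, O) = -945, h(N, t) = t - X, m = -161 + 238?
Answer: 945/697 ≈ 1.3558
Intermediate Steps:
X = -61 (X = -64 + 3 = -61)
m = 77
h(N, t) = 61 + t (h(N, t) = t - 1*(-61) = t + 61 = 61 + t)
d(-527, m)/h(s(-29, 21), -758) = -945/(61 - 758) = -945/(-697) = -945*(-1/697) = 945/697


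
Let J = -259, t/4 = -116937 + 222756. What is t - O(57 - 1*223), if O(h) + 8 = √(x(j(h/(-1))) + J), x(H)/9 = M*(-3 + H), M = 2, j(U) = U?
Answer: 423284 - 5*√107 ≈ 4.2323e+5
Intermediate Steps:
t = 423276 (t = 4*(-116937 + 222756) = 4*105819 = 423276)
x(H) = -54 + 18*H (x(H) = 9*(2*(-3 + H)) = 9*(-6 + 2*H) = -54 + 18*H)
O(h) = -8 + √(-313 - 18*h) (O(h) = -8 + √((-54 + 18*(h/(-1))) - 259) = -8 + √((-54 + 18*(h*(-1))) - 259) = -8 + √((-54 + 18*(-h)) - 259) = -8 + √((-54 - 18*h) - 259) = -8 + √(-313 - 18*h))
t - O(57 - 1*223) = 423276 - (-8 + √(-313 - 18*(57 - 1*223))) = 423276 - (-8 + √(-313 - 18*(57 - 223))) = 423276 - (-8 + √(-313 - 18*(-166))) = 423276 - (-8 + √(-313 + 2988)) = 423276 - (-8 + √2675) = 423276 - (-8 + 5*√107) = 423276 + (8 - 5*√107) = 423284 - 5*√107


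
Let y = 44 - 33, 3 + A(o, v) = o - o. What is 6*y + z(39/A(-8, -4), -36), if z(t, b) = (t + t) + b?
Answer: 4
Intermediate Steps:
A(o, v) = -3 (A(o, v) = -3 + (o - o) = -3 + 0 = -3)
z(t, b) = b + 2*t (z(t, b) = 2*t + b = b + 2*t)
y = 11
6*y + z(39/A(-8, -4), -36) = 6*11 + (-36 + 2*(39/(-3))) = 66 + (-36 + 2*(39*(-⅓))) = 66 + (-36 + 2*(-13)) = 66 + (-36 - 26) = 66 - 62 = 4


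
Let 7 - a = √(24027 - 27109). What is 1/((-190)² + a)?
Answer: 36107/1303718531 + I*√3082/1303718531 ≈ 2.7695e-5 + 4.2583e-8*I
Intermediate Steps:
a = 7 - I*√3082 (a = 7 - √(24027 - 27109) = 7 - √(-3082) = 7 - I*√3082 ≈ 7.0 - 55.516*I)
1/((-190)² + a) = 1/((-190)² + (7 - I*√3082)) = 1/(36100 + (7 - I*√3082)) = 1/(36107 - I*√3082)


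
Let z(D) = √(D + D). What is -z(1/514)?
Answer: -√257/257 ≈ -0.062378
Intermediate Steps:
z(D) = √2*√D (z(D) = √(2*D) = √2*√D)
-z(1/514) = -√2*√(1/514) = -√2*√514/514 = -√257/257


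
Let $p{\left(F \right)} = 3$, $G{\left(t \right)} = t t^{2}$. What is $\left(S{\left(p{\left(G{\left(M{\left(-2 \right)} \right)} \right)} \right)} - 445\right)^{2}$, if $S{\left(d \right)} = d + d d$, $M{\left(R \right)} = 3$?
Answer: $187489$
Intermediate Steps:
$G{\left(t \right)} = t^{3}$
$S{\left(d \right)} = d + d^{2}$
$\left(S{\left(p{\left(G{\left(M{\left(-2 \right)} \right)} \right)} \right)} - 445\right)^{2} = \left(3 \left(1 + 3\right) - 445\right)^{2} = \left(3 \cdot 4 - 445\right)^{2} = \left(12 - 445\right)^{2} = \left(-433\right)^{2} = 187489$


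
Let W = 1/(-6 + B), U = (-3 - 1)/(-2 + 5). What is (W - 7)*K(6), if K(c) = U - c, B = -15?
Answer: 3256/63 ≈ 51.683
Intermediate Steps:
U = -4/3 ≈ -1.3333
W = -1/21 (W = 1/(-6 - 15) = 1/(-21) = -1/21 ≈ -0.047619)
K(c) = -4/3 - c
(W - 7)*K(6) = (-1/21 - 7)*(-4/3 - 1*6) = -148*(-4/3 - 6)/21 = -148/21*(-22/3) = 3256/63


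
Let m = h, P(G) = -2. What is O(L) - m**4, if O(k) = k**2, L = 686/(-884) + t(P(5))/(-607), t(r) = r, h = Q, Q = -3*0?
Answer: 42980338489/71981670436 ≈ 0.59710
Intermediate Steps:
Q = 0
h = 0
m = 0
L = -207317/268294 (L = 686/(-884) - 2/(-607) = 686*(-1/884) - 2*(-1/607) = -343/442 + 2/607 = -207317/268294 ≈ -0.77272)
O(L) - m**4 = (-207317/268294)**2 - 1*0**4 = 42980338489/71981670436 - 1*0 = 42980338489/71981670436 + 0 = 42980338489/71981670436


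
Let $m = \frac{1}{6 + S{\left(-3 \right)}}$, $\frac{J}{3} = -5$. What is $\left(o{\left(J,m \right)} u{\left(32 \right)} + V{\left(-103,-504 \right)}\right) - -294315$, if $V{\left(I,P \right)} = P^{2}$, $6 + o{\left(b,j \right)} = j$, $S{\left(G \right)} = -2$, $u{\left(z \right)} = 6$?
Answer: $\frac{1096593}{2} \approx 5.483 \cdot 10^{5}$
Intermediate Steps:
$J = -15$ ($J = 3 \left(-5\right) = -15$)
$m = \frac{1}{4}$ ($m = \frac{1}{6 - 2} = \frac{1}{4} \approx 0.25$)
$o{\left(b,j \right)} = -6 + j$
$\left(o{\left(J,m \right)} u{\left(32 \right)} + V{\left(-103,-504 \right)}\right) - -294315 = \left(\left(-6 + \frac{1}{4}\right) 6 + \left(-504\right)^{2}\right) - -294315 = \left(\left(- \frac{23}{4}\right) 6 + 254016\right) + 294315 = \left(- \frac{69}{2} + 254016\right) + 294315 = \frac{507963}{2} + 294315 = \frac{1096593}{2}$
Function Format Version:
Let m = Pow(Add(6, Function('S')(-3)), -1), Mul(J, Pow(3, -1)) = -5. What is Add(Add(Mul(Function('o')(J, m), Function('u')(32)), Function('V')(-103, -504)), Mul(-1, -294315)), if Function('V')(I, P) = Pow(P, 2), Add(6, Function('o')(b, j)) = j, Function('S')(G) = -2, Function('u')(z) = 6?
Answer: Rational(1096593, 2) ≈ 5.4830e+5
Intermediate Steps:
J = -15 (J = Mul(3, -5) = -15)
m = Rational(1, 4) (m = Pow(Add(6, -2), -1) = Pow(4, -1) = Rational(1, 4) ≈ 0.25000)
Function('o')(b, j) = Add(-6, j)
Add(Add(Mul(Function('o')(J, m), Function('u')(32)), Function('V')(-103, -504)), Mul(-1, -294315)) = Add(Add(Mul(Add(-6, Rational(1, 4)), 6), Pow(-504, 2)), Mul(-1, -294315)) = Add(Add(Mul(Rational(-23, 4), 6), 254016), 294315) = Add(Add(Rational(-69, 2), 254016), 294315) = Add(Rational(507963, 2), 294315) = Rational(1096593, 2)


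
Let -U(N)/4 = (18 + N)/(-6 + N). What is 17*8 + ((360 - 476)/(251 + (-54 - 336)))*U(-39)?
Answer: 280312/2085 ≈ 134.44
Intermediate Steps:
U(N) = -4*(18 + N)/(-6 + N)
17*8 + ((360 - 476)/(251 + (-54 - 336)))*U(-39) = 17*8 + ((360 - 476)/(251 + (-54 - 336)))*(4*(-18 - 1*(-39))/(-6 - 39)) = 136 + (-116/(251 - 390))*(4*(-18 + 39)/(-45)) = 136 + (-116/(-139))*(4*(-1/45)*21) = 136 - 116*(-1/139)*(-28/15) = 136 + (116/139)*(-28/15) = 136 - 3248/2085 = 280312/2085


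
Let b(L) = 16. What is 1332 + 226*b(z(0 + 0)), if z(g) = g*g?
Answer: 4948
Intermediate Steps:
z(g) = g**2
1332 + 226*b(z(0 + 0)) = 1332 + 226*16 = 1332 + 3616 = 4948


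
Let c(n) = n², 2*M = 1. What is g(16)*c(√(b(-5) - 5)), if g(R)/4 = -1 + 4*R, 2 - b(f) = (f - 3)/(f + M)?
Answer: -1204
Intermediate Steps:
M = ½ (M = (½)*1 = ½ ≈ 0.50000)
b(f) = 2 - (-3 + f)/(½ + f) (b(f) = 2 - (f - 3)/(f + ½) = 2 - (-3 + f)/(½ + f))
g(R) = -4 + 16*R (g(R) = 4*(-1 + 4*R) = -4 + 16*R)
g(16)*c(√(b(-5) - 5)) = (-4 + 16*16)*(√(2*(4 - 5)/(1 + 2*(-5)) - 5))² = (-4 + 256)*(√(2*(-1)/(1 - 10) - 5))² = 252*(√(2*(-1)/(-9) - 5))² = 252*(√(2*(-⅑)*(-1) - 5))² = 252*(√(2/9 - 5))² = 252*(√(-43/9))² = 252*(I*√43/3)² = 252*(-43/9) = -1204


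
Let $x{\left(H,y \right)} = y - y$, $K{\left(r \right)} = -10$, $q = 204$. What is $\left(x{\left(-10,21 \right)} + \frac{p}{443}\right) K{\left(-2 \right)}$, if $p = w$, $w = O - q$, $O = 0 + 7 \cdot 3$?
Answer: $\frac{1830}{443} \approx 4.1309$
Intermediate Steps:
$x{\left(H,y \right)} = 0$
$O = 21$ ($O = 0 + 21 = 21$)
$w = -183$ ($w = 21 - 204 = -183$)
$p = -183$
$\left(x{\left(-10,21 \right)} + \frac{p}{443}\right) K{\left(-2 \right)} = \left(0 - \frac{183}{443}\right) \left(-10\right) = \left(- \frac{183}{443}\right) \left(-10\right) = \frac{1830}{443}$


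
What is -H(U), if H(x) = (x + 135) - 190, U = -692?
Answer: 747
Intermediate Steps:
H(x) = -55 + x (H(x) = (135 + x) - 190 = -55 + x)
-H(U) = -(-55 - 692) = -1*(-747) = 747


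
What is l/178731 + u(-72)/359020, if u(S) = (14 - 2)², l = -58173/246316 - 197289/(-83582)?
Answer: 22732049312407147/55044339958011240060 ≈ 0.00041298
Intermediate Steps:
l = 21866610819/10293791956 (l = -58173*1/246316 - 197289*(-1/83582) = -58173/246316 + 197289/83582 = 21866610819/10293791956 ≈ 2.1243)
u(S) = 144 (u(S) = 12² = 144)
l/178731 + u(-72)/359020 = (21866610819/10293791956)/178731 + 144/359020 = (21866610819/10293791956)*(1/178731) + 144*(1/359020) = 7288870273/613273243362612 + 36/89755 = 22732049312407147/55044339958011240060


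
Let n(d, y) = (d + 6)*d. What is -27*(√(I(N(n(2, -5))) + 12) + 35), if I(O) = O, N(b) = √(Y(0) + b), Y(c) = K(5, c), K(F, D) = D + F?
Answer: -945 - 27*√(12 + √21) ≈ -1054.9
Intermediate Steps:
Y(c) = 5 + c (Y(c) = c + 5 = 5 + c)
n(d, y) = d*(6 + d) (n(d, y) = (6 + d)*d = d*(6 + d))
N(b) = √(5 + b) (N(b) = √((5 + 0) + b) = √(5 + b))
-27*(√(I(N(n(2, -5))) + 12) + 35) = -27*(√(√(5 + 2*(6 + 2)) + 12) + 35) = -27*(√(√(5 + 2*8) + 12) + 35) = -27*(√(√(5 + 16) + 12) + 35) = -27*(√(√21 + 12) + 35) = -27*(√(12 + √21) + 35) = -27*(35 + √(12 + √21)) = -945 - 27*√(12 + √21)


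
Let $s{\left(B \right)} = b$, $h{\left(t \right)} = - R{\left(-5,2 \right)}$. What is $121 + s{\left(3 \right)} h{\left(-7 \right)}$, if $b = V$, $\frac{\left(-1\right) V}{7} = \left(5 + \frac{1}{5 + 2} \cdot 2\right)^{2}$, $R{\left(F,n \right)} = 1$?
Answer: $\frac{2216}{7} \approx 316.57$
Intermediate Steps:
$h{\left(t \right)} = -1$ ($h{\left(t \right)} = \left(-1\right) 1 = -1$)
$V = - \frac{1369}{7}$ ($V = - 7 \left(5 + \frac{1}{5 + 2} \cdot 2\right)^{2} = - 7 \left(5 + \frac{1}{7} \cdot 2\right)^{2} = - 7 \left(5 + \frac{2}{7}\right)^{2} = - 7 \left(\frac{37}{7}\right)^{2} = \left(-7\right) \frac{1369}{49} = - \frac{1369}{7} \approx -195.57$)
$b = - \frac{1369}{7} \approx -195.57$
$s{\left(B \right)} = - \frac{1369}{7}$
$121 + s{\left(3 \right)} h{\left(-7 \right)} = 121 - - \frac{1369}{7} = 121 + \frac{1369}{7} = \frac{2216}{7}$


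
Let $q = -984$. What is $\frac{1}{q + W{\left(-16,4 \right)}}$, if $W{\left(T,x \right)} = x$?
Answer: $- \frac{1}{980} \approx -0.0010204$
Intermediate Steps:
$\frac{1}{q + W{\left(-16,4 \right)}} = \frac{1}{-984 + 4} = \frac{1}{-980} = - \frac{1}{980}$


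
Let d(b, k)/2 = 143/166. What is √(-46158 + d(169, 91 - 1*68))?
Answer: I*√317970593/83 ≈ 214.84*I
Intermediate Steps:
d(b, k) = 143/83 (d(b, k) = 2*(143/166) = 143/83)
√(-46158 + d(169, 91 - 1*68)) = √(-46158 + 143/83) = √(-3830971/83) = I*√317970593/83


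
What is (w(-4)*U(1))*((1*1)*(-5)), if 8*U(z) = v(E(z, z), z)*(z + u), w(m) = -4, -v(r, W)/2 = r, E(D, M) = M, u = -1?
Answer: 0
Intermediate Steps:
v(r, W) = -2*r
U(z) = -z*(-1 + z)/4 (U(z) = ((-2*z)*(z - 1))/8 = ((-2*z)*(-1 + z))/8 = (-2*z*(-1 + z))/8 = -z*(-1 + z)/4)
(w(-4)*U(1))*((1*1)*(-5)) = (-(1 - 1*1))*((1*1)*(-5)) = (-(1 - 1))*(1*(-5)) = -0*(-5) = -4*0*(-5) = 0*(-5) = 0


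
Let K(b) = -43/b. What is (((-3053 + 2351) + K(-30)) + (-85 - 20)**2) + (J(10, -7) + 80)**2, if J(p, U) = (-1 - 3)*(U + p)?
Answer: 448453/30 ≈ 14948.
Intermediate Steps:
J(p, U) = -4*U - 4*p (J(p, U) = -4*(U + p) = -4*U - 4*p)
(((-3053 + 2351) + K(-30)) + (-85 - 20)**2) + (J(10, -7) + 80)**2 = (((-3053 + 2351) - 43/(-30)) + (-85 - 20)**2) + ((-4*(-7) - 4*10) + 80)**2 = ((-702 - 43*(-1/30)) + (-105)**2) + ((28 - 40) + 80)**2 = ((-702 + 43/30) + 11025) + (-12 + 80)**2 = (-21017/30 + 11025) + 68**2 = 309733/30 + 4624 = 448453/30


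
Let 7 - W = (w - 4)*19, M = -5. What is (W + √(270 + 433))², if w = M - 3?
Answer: (235 + √703)² ≈ 68390.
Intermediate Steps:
w = -8 (w = -5 - 3 = -8)
W = 235 (W = 7 - (-8 - 4)*19 = 7 - (-12)*19 = 7 - 1*(-228) = 7 + 228 = 235)
(W + √(270 + 433))² = (235 + √(270 + 433))² = (235 + √703)²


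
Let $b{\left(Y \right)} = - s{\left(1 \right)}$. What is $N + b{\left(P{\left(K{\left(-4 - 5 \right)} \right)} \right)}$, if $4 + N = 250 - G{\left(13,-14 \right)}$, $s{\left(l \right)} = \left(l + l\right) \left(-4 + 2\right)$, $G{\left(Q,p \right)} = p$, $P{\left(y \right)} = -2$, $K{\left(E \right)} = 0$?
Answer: $264$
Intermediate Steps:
$s{\left(l \right)} = - 4 l$ ($s{\left(l \right)} = 2 l \left(-2\right) = - 4 l$)
$b{\left(Y \right)} = 4$ ($b{\left(Y \right)} = - \left(-4\right) 1 = \left(-1\right) \left(-4\right) = 4$)
$N = 260$ ($N = -4 + \left(250 - -14\right) = -4 + \left(250 + 14\right) = -4 + 264 = 260$)
$N + b{\left(P{\left(K{\left(-4 - 5 \right)} \right)} \right)} = 260 + 4 = 264$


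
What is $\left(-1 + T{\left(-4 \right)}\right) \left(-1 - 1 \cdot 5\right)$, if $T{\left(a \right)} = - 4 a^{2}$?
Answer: $390$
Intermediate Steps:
$\left(-1 + T{\left(-4 \right)}\right) \left(-1 - 1 \cdot 5\right) = \left(-1 - 4 \left(-4\right)^{2}\right) \left(-1 - 1 \cdot 5\right) = \left(-1 - 64\right) \left(-1 - 5\right) = \left(-65\right) \left(-6\right) = 390$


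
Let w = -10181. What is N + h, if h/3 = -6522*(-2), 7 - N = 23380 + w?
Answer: 25940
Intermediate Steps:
N = -13192 (N = 7 - (23380 - 10181) = 7 - 1*13199 = 7 - 13199 = -13192)
h = 39132 (h = 3*(-6522*(-2)) = 3*13044 = 39132)
N + h = -13192 + 39132 = 25940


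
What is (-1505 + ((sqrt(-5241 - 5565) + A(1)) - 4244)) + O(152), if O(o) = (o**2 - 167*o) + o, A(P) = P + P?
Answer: -7875 + I*sqrt(10806) ≈ -7875.0 + 103.95*I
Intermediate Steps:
A(P) = 2*P
O(o) = o**2 - 166*o
(-1505 + ((sqrt(-5241 - 5565) + A(1)) - 4244)) + O(152) = (-1505 + ((sqrt(-5241 - 5565) + 2*1) - 4244)) + 152*(-166 + 152) = (-1505 + ((sqrt(-10806) + 2) - 4244)) + 152*(-14) = (-1505 + ((I*sqrt(10806) + 2) - 4244)) - 2128 = (-1505 + ((2 + I*sqrt(10806)) - 4244)) - 2128 = (-1505 + (-4242 + I*sqrt(10806))) - 2128 = (-5747 + I*sqrt(10806)) - 2128 = -7875 + I*sqrt(10806)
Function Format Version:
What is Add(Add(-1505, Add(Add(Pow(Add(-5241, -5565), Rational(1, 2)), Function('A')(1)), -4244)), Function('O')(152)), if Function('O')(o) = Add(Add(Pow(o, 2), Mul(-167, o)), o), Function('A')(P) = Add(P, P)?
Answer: Add(-7875, Mul(I, Pow(10806, Rational(1, 2)))) ≈ Add(-7875.0, Mul(103.95, I))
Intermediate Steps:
Function('A')(P) = Mul(2, P)
Function('O')(o) = Add(Pow(o, 2), Mul(-166, o))
Add(Add(-1505, Add(Add(Pow(Add(-5241, -5565), Rational(1, 2)), Function('A')(1)), -4244)), Function('O')(152)) = Add(Add(-1505, Add(Add(Pow(Add(-5241, -5565), Rational(1, 2)), Mul(2, 1)), -4244)), Mul(152, Add(-166, 152))) = Add(Add(-1505, Add(Add(Pow(-10806, Rational(1, 2)), 2), -4244)), Mul(152, -14)) = Add(Add(-1505, Add(Add(Mul(I, Pow(10806, Rational(1, 2))), 2), -4244)), -2128) = Add(Add(-1505, Add(Add(2, Mul(I, Pow(10806, Rational(1, 2)))), -4244)), -2128) = Add(Add(-1505, Add(-4242, Mul(I, Pow(10806, Rational(1, 2))))), -2128) = Add(Add(-5747, Mul(I, Pow(10806, Rational(1, 2)))), -2128) = Add(-7875, Mul(I, Pow(10806, Rational(1, 2))))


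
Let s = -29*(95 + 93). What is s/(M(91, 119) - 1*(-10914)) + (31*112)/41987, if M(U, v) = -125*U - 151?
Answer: 57759497/6424011 ≈ 8.9912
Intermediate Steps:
M(U, v) = -151 - 125*U
s = -5452 (s = -29*188 = -5452)
s/(M(91, 119) - 1*(-10914)) + (31*112)/41987 = -5452/((-151 - 125*91) - 1*(-10914)) + (31*112)/41987 = -5452/((-151 - 11375) + 10914) + 3472*(1/41987) = -5452/(-11526 + 10914) + 3472/41987 = -5452/(-612) + 3472/41987 = -5452*(-1/612) + 3472/41987 = 1363/153 + 3472/41987 = 57759497/6424011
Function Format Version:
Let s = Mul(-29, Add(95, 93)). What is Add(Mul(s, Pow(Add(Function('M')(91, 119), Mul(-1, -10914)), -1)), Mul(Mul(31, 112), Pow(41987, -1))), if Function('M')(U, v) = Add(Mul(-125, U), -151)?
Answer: Rational(57759497, 6424011) ≈ 8.9912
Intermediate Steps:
Function('M')(U, v) = Add(-151, Mul(-125, U))
s = -5452 (s = Mul(-29, 188) = -5452)
Add(Mul(s, Pow(Add(Function('M')(91, 119), Mul(-1, -10914)), -1)), Mul(Mul(31, 112), Pow(41987, -1))) = Add(Mul(-5452, Pow(Add(Add(-151, Mul(-125, 91)), Mul(-1, -10914)), -1)), Mul(Mul(31, 112), Pow(41987, -1))) = Add(Mul(-5452, Pow(Add(Add(-151, -11375), 10914), -1)), Mul(3472, Rational(1, 41987))) = Add(Mul(-5452, Pow(Add(-11526, 10914), -1)), Rational(3472, 41987)) = Add(Mul(-5452, Pow(-612, -1)), Rational(3472, 41987)) = Add(Mul(-5452, Rational(-1, 612)), Rational(3472, 41987)) = Add(Rational(1363, 153), Rational(3472, 41987)) = Rational(57759497, 6424011)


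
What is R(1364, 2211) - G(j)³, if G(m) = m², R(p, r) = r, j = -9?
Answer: -529230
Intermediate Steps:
R(1364, 2211) - G(j)³ = 2211 - ((-9)²)³ = 2211 - 1*81³ = 2211 - 1*531441 = 2211 - 531441 = -529230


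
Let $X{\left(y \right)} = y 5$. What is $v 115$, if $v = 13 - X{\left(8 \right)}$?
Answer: $-3105$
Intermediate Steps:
$X{\left(y \right)} = 5 y$
$v = -27$ ($v = 13 - 5 \cdot 8 = 13 - 40 = -27$)
$v 115 = \left(-27\right) 115 = -3105$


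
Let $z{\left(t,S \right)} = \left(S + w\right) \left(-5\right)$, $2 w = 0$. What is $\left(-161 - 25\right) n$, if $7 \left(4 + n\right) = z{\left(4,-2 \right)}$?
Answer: $\frac{3348}{7} \approx 478.29$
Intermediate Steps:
$w = 0$ ($w = \frac{1}{2} \cdot 0 = 0$)
$z{\left(t,S \right)} = - 5 S$ ($z{\left(t,S \right)} = \left(S + 0\right) \left(-5\right) = S \left(-5\right) = - 5 S$)
$n = - \frac{18}{7}$ ($n = -4 + \frac{\left(-5\right) \left(-2\right)}{7} = -4 + \frac{1}{7} \cdot 10 = -4 + \frac{10}{7} = - \frac{18}{7} \approx -2.5714$)
$\left(-161 - 25\right) n = \left(-161 - 25\right) \left(- \frac{18}{7}\right) = \left(-186\right) \left(- \frac{18}{7}\right) = \frac{3348}{7}$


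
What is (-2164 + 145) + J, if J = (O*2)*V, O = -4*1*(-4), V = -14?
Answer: -2467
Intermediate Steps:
O = 16 (O = -4*(-4) = 16)
J = -448 (J = (16*2)*(-14) = 32*(-14) = -448)
(-2164 + 145) + J = (-2164 + 145) - 448 = -2019 - 448 = -2467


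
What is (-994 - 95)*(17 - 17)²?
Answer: 0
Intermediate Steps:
(-994 - 95)*(17 - 17)² = -1089*0² = -1089*0 = 0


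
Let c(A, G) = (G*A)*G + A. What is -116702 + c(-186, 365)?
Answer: -24896738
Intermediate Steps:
c(A, G) = A + A*G**2 (c(A, G) = (A*G)*G + A = A*G**2 + A = A + A*G**2)
-116702 + c(-186, 365) = -116702 - 186*(1 + 365**2) = -116702 - 186*(1 + 133225) = -116702 - 186*133226 = -116702 - 24780036 = -24896738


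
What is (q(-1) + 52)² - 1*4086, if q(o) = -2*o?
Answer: -1170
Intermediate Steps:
(q(-1) + 52)² - 1*4086 = (-2*(-1) + 52)² - 1*4086 = (2 + 52)² - 4086 = 54² - 4086 = 2916 - 4086 = -1170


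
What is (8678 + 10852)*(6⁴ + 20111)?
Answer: 418078710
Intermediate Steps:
(8678 + 10852)*(6⁴ + 20111) = 19530*(1296 + 20111) = 19530*21407 = 418078710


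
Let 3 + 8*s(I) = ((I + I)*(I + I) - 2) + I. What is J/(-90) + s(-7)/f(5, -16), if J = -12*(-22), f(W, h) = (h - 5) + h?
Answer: -1973/555 ≈ -3.5550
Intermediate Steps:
f(W, h) = -5 + 2*h (f(W, h) = (-5 + h) + h = -5 + 2*h)
s(I) = -5/8 + I²/2 + I/8 (s(I) = -3/8 + (((I + I)*(I + I) - 2) + I)/8 = -3/8 + (((2*I)*(2*I) - 2) + I)/8 = -3/8 + ((4*I² - 2) + I)/8 = -3/8 + ((-2 + 4*I²) + I)/8 = -3/8 + (-2 + I + 4*I²)/8 = -3/8 + (-¼ + I²/2 + I/8) = -5/8 + I²/2 + I/8)
J = 264
J/(-90) + s(-7)/f(5, -16) = 264/(-90) + (-5/8 + (½)*(-7)² + (⅛)*(-7))/(-5 + 2*(-16)) = 264*(-1/90) + (-5/8 + (½)*49 - 7/8)/(-5 - 32) = -44/15 + (-5/8 + 49/2 - 7/8)/(-37) = -44/15 + 23*(-1/37) = -44/15 - 23/37 = -1973/555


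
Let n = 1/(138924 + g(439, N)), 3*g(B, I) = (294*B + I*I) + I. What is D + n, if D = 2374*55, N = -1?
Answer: 23756689221/181946 ≈ 1.3057e+5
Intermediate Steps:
g(B, I) = 98*B + I/3 + I²/3 (g(B, I) = ((294*B + I*I) + I)/3 = ((294*B + I²) + I)/3 = ((I² + 294*B) + I)/3 = (I + I² + 294*B)/3 = 98*B + I/3 + I²/3)
D = 130570
n = 1/181946 (n = 1/(138924 + (98*439 + (⅓)*(-1) + (⅓)*(-1)²)) = 1/(138924 + (43022 - ⅓ + (⅓)*1)) = 1/(138924 + (43022 - ⅓ + ⅓)) = 1/(138924 + 43022) = 1/181946 ≈ 5.4961e-6)
D + n = 130570 + 1/181946 = 23756689221/181946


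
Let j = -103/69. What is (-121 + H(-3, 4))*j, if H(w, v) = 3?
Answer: 12154/69 ≈ 176.15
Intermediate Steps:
j = -103/69 (j = -103*1/69 = -103/69 ≈ -1.4928)
(-121 + H(-3, 4))*j = (-121 + 3)*(-103/69) = -118*(-103/69) = 12154/69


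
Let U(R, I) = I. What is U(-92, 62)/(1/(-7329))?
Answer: -454398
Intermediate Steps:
U(-92, 62)/(1/(-7329)) = 62/(1/(-7329)) = 62/(-1/7329) = 62*(-7329) = -454398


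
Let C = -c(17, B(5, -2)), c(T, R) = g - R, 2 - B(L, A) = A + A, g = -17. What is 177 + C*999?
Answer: 23154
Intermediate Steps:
B(L, A) = 2 - 2*A (B(L, A) = 2 - (A + A) = 2 - 2*A)
c(T, R) = -17 - R
C = 23 (C = -(-17 - (2 - 2*(-2))) = -(-17 - (2 + 4)) = -(-17 - 1*6) = -(-17 - 6) = -1*(-23) = 23)
177 + C*999 = 177 + 23*999 = 177 + 22977 = 23154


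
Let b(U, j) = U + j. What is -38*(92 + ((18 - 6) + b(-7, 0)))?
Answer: -3686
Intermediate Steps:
-38*(92 + ((18 - 6) + b(-7, 0))) = -38*(92 + ((18 - 6) + (-7 + 0))) = -38*(92 + (12 - 7)) = -38*(92 + 5) = -38*97 = -3686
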